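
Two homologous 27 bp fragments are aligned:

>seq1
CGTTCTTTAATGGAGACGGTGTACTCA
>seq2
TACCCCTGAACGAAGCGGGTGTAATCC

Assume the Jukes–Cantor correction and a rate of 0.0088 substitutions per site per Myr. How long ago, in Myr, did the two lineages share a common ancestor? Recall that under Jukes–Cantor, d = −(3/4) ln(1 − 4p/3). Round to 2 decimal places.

The sequences differ at 12 of 27 sites, so p = 12/27 ≈ 0.444444.
d = −(3/4) ln(1 − 4p/3) = −0.75 ln(1 − 0.592592) = −0.75 ln(0.407408)
  = −0.75 × (-0.897940) = 0.673455 substitutions/site.
Under a molecular clock d = 2μt, so t = d/(2μ) = 0.673455 / (2 × 0.0088) = 38.26 Myr.

38.26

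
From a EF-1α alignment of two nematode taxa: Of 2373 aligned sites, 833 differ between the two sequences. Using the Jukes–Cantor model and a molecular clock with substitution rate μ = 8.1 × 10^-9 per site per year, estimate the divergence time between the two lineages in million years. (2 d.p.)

p = 833/2373 ≈ 0.351032.
d = −(3/4) ln(1 − 4p/3) = −0.75 ln(1 − 0.468043) = −0.75 ln(0.531957)
  = −0.75 × (-0.631193) = 0.473395 substitutions/site.
Under a molecular clock d = 2μt, so t = d/(2μ) = 0.473395 / (2 × 8.1 × 10^-9) = 29.22 million years.

29.22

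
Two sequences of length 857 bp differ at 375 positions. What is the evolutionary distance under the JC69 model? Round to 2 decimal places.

p = 375/857 ≈ 0.437573.
d = −(3/4) ln(1 − 4p/3) = −0.75 ln(1 − 0.583431) = −0.75 ln(0.416569)
  = −0.75 × (-0.875703) = 0.656777 substitutions/site.

0.66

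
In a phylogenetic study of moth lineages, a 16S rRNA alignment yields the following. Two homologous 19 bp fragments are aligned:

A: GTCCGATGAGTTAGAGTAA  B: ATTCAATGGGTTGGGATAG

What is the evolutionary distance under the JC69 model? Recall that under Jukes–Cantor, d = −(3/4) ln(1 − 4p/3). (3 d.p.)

0.618

The sequences differ at 8 of 19 sites (1, 3, 5, 9, 13, 15, 16, 19), so p = 8/19 ≈ 0.421053.
d = −(3/4) ln(1 − 4p/3) = −0.75 ln(1 − 0.561404) = −0.75 ln(0.438596)
  = −0.75 × (-0.824177) = 0.618133 substitutions/site.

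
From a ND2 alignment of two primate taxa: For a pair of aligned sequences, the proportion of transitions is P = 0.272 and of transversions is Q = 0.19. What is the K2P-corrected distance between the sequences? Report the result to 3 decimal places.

0.782

Under the Kimura two-parameter model, d = −½ ln(1 − 2P − Q) − ¼ ln(1 − 2Q).
1 − 2P − Q = 0.266, giving −½ ln(0.266) = 0.662129.
1 − 2Q = 0.62, giving −¼ ln(0.62) = 0.119509.
d = 0.662129 + 0.119509 = 0.781638.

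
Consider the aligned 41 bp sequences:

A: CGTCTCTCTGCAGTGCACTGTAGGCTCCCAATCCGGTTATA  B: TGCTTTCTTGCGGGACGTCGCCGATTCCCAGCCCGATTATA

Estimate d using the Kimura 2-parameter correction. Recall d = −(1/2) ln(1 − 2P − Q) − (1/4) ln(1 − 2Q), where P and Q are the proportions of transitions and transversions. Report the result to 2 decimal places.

1.08

Of 41 sites, 17 differences are transitions and 2 are transversions, so P = 17/41 ≈ 0.414634 and Q = 2/41 ≈ 0.04878.
Under the Kimura two-parameter model, d = −½ ln(1 − 2P − Q) − ¼ ln(1 − 2Q).
1 − 2P − Q = 0.121952, giving −½ ln(0.121952) = 1.052064.
1 − 2Q = 0.90244, giving −¼ ln(0.90244) = 0.025663.
d = 1.052064 + 0.025663 = 1.077727.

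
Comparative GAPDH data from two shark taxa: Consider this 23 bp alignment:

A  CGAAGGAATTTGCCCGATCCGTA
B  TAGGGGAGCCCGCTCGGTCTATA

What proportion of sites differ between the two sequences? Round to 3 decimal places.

The sequences differ at 12 of 23 positions.
p = 12/23 = 0.521739… ≈ 0.522 (to 3 d.p.).

0.522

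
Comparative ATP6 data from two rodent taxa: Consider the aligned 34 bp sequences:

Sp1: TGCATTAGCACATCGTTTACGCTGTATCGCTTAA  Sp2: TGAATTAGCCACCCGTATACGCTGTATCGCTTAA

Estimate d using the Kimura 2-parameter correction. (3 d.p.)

Of 34 sites, 1 differences are transitions and 5 are transversions, so P = 1/34 ≈ 0.029412 and Q = 5/34 ≈ 0.147059.
Under the Kimura two-parameter model, d = −½ ln(1 − 2P − Q) − ¼ ln(1 − 2Q).
1 − 2P − Q = 0.794117, giving −½ ln(0.794117) = 0.115262.
1 − 2Q = 0.705882, giving −¼ ln(0.705882) = 0.087077.
d = 0.115262 + 0.087077 = 0.202339.

0.202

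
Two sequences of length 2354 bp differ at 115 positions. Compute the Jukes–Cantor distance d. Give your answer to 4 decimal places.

0.0505

p = 115/2354 ≈ 0.048853.
d = −(3/4) ln(1 − 4p/3) = −0.75 ln(1 − 0.065137) = −0.75 ln(0.934863)
  = −0.75 × (-0.067355) = 0.050516 substitutions/site.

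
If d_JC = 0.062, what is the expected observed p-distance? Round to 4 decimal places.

p = (3/4)(1 − e^(−4d/3)) = 0.75 × (1 − e^(-0.082667)) = 0.75 × (1 − 0.920658) = 0.059507.

0.0595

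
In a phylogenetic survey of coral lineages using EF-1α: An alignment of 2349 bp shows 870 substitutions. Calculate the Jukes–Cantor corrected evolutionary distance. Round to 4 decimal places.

0.5107

p = 870/2349 ≈ 0.37037.
d = −(3/4) ln(1 − 4p/3) = −0.75 ln(1 − 0.493827) = −0.75 ln(0.506173)
  = −0.75 × (-0.680877) = 0.510658 substitutions/site.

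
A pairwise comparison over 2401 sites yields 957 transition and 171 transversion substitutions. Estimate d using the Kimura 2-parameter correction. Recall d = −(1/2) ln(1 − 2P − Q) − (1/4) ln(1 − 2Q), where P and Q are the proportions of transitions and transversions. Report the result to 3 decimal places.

1.052

P = 957/2401 ≈ 0.398584 and Q = 171/2401 ≈ 0.07122.
Under the Kimura two-parameter model, d = −½ ln(1 − 2P − Q) − ¼ ln(1 − 2Q).
1 − 2P − Q = 0.131612, giving −½ ln(0.131612) = 1.013949.
1 − 2Q = 0.85756, giving −¼ ln(0.85756) = 0.038416.
d = 1.013949 + 0.038416 = 1.052365.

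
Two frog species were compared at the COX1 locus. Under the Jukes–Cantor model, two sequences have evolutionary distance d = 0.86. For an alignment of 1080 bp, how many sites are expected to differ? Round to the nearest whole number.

Invert JC69: p = (3/4)(1 − e^(−4d/3)) = 0.75 × (1 − e^(-1.146667)) = 0.75 × (1 − 0.317694) = 0.511730.
Expected differing sites = pL ≈ 0.511730 × 1080 = 552.6684 ≈ 553.

553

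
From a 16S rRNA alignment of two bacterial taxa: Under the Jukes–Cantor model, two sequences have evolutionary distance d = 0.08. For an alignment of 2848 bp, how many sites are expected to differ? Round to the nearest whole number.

216

Invert JC69: p = (3/4)(1 − e^(−4d/3)) = 0.75 × (1 − e^(-0.106667)) = 0.75 × (1 − 0.898825) = 0.075881.
Expected differing sites = pL ≈ 0.075881 × 2848 = 216.109088 ≈ 216.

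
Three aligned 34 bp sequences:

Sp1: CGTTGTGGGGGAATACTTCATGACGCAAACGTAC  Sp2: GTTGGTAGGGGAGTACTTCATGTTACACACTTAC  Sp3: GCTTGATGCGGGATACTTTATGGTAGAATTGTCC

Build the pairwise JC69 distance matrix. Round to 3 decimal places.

d(Sp1,Sp2) = 0.373, d(Sp1,Sp3) = 0.597, d(Sp2,Sp3) = 0.665

Sp1–Sp2: 10/34 sites differ → p ≈ 0.294118, d = −0.75 ln(1 − 0.392157) = 0.373379 ≈ 0.373.
Sp1–Sp3: 14/34 sites differ → p ≈ 0.411765, d = −0.75 ln(1 − 0.54902) = 0.597249 ≈ 0.597.
Sp2–Sp3: 15/34 sites differ → p ≈ 0.441176, d = −0.75 ln(1 − 0.588235) = 0.665477 ≈ 0.665.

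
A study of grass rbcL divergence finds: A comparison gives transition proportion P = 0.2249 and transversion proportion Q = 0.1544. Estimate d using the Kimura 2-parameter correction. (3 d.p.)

Under the Kimura two-parameter model, d = −½ ln(1 − 2P − Q) − ¼ ln(1 − 2Q).
1 − 2P − Q = 0.3958, giving −½ ln(0.3958) = 0.463423.
1 − 2Q = 0.6912, giving −¼ ln(0.6912) = 0.092332.
d = 0.463423 + 0.092332 = 0.555755.

0.556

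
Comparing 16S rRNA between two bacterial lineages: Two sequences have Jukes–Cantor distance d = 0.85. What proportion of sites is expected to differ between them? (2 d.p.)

0.51

p = (3/4)(1 − e^(−4d/3)) = 0.75 × (1 − e^(-1.133333)) = 0.75 × (1 − 0.321958) = 0.508532.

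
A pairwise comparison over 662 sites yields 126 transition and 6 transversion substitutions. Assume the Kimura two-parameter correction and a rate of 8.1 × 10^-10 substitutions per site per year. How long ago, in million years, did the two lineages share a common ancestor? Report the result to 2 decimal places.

P = 126/662 ≈ 0.190332 and Q = 6/662 ≈ 0.009063.
Under the Kimura two-parameter model, d = −½ ln(1 − 2P − Q) − ¼ ln(1 − 2Q).
1 − 2P − Q = 0.610273, giving −½ ln(0.610273) = 0.246924.
1 − 2Q = 0.981874, giving −¼ ln(0.981874) = 0.004573.
d = 0.246924 + 0.004573 = 0.251497.
Under a molecular clock d = 2μt, so t = d/(2μ) = 0.251497 / (2 × 8.1 × 10^-10) = 155.25 million years.

155.25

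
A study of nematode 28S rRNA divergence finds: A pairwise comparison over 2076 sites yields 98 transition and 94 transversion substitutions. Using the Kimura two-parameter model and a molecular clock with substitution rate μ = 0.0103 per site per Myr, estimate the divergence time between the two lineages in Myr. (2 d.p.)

P = 98/2076 ≈ 0.047206 and Q = 94/2076 ≈ 0.045279.
Under the Kimura two-parameter model, d = −½ ln(1 − 2P − Q) − ¼ ln(1 − 2Q).
1 − 2P − Q = 0.860309, giving −½ ln(0.860309) = 0.075232.
1 − 2Q = 0.909442, giving −¼ ln(0.909442) = 0.023731.
d = 0.075232 + 0.023731 = 0.098963.
Under a molecular clock d = 2μt, so t = d/(2μ) = 0.098963 / (2 × 0.0103) = 4.80 Myr.

4.80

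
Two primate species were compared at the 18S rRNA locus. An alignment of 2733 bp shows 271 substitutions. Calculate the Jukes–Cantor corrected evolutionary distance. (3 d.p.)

p = 271/2733 ≈ 0.099158.
d = −(3/4) ln(1 − 4p/3) = −0.75 ln(1 − 0.132211) = −0.75 ln(0.867789)
  = −0.75 × (-0.141807) = 0.106355 substitutions/site.

0.106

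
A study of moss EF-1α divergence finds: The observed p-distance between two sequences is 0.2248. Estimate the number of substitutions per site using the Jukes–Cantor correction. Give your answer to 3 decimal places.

0.267

d = −(3/4) ln(1 − 4p/3) = −0.75 ln(1 − 0.299733) = −0.75 ln(0.700267)
  = −0.75 × (-0.356294) = 0.267221 substitutions/site.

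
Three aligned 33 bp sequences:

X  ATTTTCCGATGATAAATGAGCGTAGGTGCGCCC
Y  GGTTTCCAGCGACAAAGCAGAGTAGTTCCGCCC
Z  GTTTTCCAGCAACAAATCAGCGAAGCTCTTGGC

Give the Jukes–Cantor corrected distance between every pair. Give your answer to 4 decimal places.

X–Y: 11/33 sites differ → p ≈ 0.333333, d = −0.75 ln(1 − 0.444444) = 0.440839 ≈ 0.4408.
X–Z: 14/33 sites differ → p ≈ 0.424242, d = −0.75 ln(1 − 0.565656) = 0.625439 ≈ 0.6254.
Y–Z: 10/33 sites differ → p ≈ 0.30303, d = −0.75 ln(1 − 0.40404) = 0.388186 ≈ 0.3882.

d(X,Y) = 0.4408, d(X,Z) = 0.6254, d(Y,Z) = 0.3882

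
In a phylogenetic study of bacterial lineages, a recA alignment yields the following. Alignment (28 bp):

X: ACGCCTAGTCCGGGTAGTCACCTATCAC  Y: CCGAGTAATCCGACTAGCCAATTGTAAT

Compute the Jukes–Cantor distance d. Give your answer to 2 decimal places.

0.64

The sequences differ at 12 of 28 sites, so p = 12/28 ≈ 0.428571.
d = −(3/4) ln(1 − 4p/3) = −0.75 ln(1 − 0.571428) = −0.75 ln(0.428572)
  = −0.75 × (-0.847297) = 0.635473 substitutions/site.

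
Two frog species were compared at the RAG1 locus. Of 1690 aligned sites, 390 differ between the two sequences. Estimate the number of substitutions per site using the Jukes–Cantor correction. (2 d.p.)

0.28

p = 390/1690 ≈ 0.230769.
d = −(3/4) ln(1 − 4p/3) = −0.75 ln(1 − 0.307692) = −0.75 ln(0.692308)
  = −0.75 × (-0.367724) = 0.275793 substitutions/site.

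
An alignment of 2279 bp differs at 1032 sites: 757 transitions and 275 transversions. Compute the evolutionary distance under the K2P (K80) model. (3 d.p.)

0.838

P = 757/2279 ≈ 0.332163 and Q = 275/2279 ≈ 0.120667.
Under the Kimura two-parameter model, d = −½ ln(1 − 2P − Q) − ¼ ln(1 − 2Q).
1 − 2P − Q = 0.215007, giving −½ ln(0.215007) = 0.768542.
1 − 2Q = 0.758666, giving −¼ ln(0.758666) = 0.069048.
d = 0.768542 + 0.069048 = 0.837590.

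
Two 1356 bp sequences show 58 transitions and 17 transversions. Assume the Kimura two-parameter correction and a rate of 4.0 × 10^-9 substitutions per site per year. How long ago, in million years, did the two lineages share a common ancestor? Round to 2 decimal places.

P = 58/1356 ≈ 0.042773 and Q = 17/1356 ≈ 0.012537.
Under the Kimura two-parameter model, d = −½ ln(1 − 2P − Q) − ¼ ln(1 − 2Q).
1 − 2P − Q = 0.901917, giving −½ ln(0.901917) = 0.051616.
1 − 2Q = 0.974926, giving −¼ ln(0.974926) = 0.006348.
d = 0.051616 + 0.006348 = 0.057964.
Under a molecular clock d = 2μt, so t = d/(2μ) = 0.057964 / (2 × 4.0 × 10^-9) = 7.25 million years.

7.25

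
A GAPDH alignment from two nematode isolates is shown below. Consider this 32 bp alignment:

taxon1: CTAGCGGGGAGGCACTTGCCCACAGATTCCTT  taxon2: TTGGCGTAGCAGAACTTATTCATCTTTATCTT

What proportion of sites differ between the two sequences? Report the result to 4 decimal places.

0.5000

The sequences differ at 16 of 32 positions.
p = 16/32 = 0.5000.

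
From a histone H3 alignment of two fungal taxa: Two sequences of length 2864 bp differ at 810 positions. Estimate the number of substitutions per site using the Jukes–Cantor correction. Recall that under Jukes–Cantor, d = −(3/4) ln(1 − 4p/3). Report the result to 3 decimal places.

0.355

p = 810/2864 ≈ 0.282821.
d = −(3/4) ln(1 − 4p/3) = −0.75 ln(1 − 0.377095) = −0.75 ln(0.622905)
  = −0.75 × (-0.473361) = 0.355021 substitutions/site.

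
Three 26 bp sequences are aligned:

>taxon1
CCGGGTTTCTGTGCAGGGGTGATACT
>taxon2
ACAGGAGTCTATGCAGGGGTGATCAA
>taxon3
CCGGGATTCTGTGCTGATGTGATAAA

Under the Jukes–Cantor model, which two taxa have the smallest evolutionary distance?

taxon1 and taxon3

taxon1–taxon2: 8/26 differ, p = 0.308, d = 0.396.
taxon1–taxon3: 6/26 differ, p = 0.231, d = 0.276.
taxon2–taxon3: 8/26 differ, p = 0.308, d = 0.396.
The smallest distance is between taxon1 and taxon3.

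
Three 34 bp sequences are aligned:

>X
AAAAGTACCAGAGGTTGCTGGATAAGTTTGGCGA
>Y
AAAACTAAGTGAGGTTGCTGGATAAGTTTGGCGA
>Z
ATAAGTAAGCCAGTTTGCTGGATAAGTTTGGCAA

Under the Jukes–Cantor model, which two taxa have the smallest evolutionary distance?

X and Y

X–Y: 4/34 differ, p = 0.118, d = 0.128.
X–Z: 7/34 differ, p = 0.206, d = 0.241.
Y–Z: 6/34 differ, p = 0.176, d = 0.201.
The smallest distance is between X and Y.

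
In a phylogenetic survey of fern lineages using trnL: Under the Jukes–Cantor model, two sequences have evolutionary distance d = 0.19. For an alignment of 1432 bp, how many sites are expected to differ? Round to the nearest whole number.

Invert JC69: p = (3/4)(1 − e^(−4d/3)) = 0.75 × (1 − e^(-0.253333)) = 0.75 × (1 − 0.776209) = 0.167843.
Expected differing sites = pL ≈ 0.167843 × 1432 = 240.351176 ≈ 240.

240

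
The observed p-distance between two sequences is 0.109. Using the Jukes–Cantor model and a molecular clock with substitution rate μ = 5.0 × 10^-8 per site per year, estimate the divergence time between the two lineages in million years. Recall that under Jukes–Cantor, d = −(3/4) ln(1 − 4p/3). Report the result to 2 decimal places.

d = −(3/4) ln(1 − 4p/3) = −0.75 ln(1 − 0.145333) = −0.75 ln(0.854667)
  = −0.75 × (-0.157043) = 0.117782 substitutions/site.
Under a molecular clock d = 2μt, so t = d/(2μ) = 0.117782 / (2 × 5.0 × 10^-8) = 1.18 million years.

1.18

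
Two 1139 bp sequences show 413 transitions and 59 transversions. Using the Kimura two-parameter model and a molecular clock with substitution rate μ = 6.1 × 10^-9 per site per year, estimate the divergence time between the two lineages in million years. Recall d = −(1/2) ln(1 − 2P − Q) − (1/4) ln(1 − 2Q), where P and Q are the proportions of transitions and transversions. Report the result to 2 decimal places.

P = 413/1139 ≈ 0.362599 and Q = 59/1139 ≈ 0.0518.
Under the Kimura two-parameter model, d = −½ ln(1 − 2P − Q) − ¼ ln(1 − 2Q).
1 − 2P − Q = 0.223002, giving −½ ln(0.223002) = 0.750287.
1 − 2Q = 0.8964, giving −¼ ln(0.8964) = 0.027342.
d = 0.750287 + 0.027342 = 0.777629.
Under a molecular clock d = 2μt, so t = d/(2μ) = 0.777629 / (2 × 6.1 × 10^-9) = 63.74 million years.

63.74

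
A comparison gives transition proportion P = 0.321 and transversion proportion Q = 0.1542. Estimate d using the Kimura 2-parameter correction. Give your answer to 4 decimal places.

0.8875

Under the Kimura two-parameter model, d = −½ ln(1 − 2P − Q) − ¼ ln(1 − 2Q).
1 − 2P − Q = 0.2038, giving −½ ln(0.2038) = 0.795308.
1 − 2Q = 0.6916, giving −¼ ln(0.6916) = 0.092187.
d = 0.795308 + 0.092187 = 0.887495.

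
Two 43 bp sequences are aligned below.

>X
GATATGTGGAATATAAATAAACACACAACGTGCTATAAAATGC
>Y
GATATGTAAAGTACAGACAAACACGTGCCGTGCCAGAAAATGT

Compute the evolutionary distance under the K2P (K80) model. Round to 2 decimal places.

Of 43 sites, 11 differences are transitions and 2 are transversions, so P = 11/43 ≈ 0.255814 and Q = 2/43 ≈ 0.046512.
Under the Kimura two-parameter model, d = −½ ln(1 − 2P − Q) − ¼ ln(1 − 2Q).
1 − 2P − Q = 0.44186, giving −½ ln(0.44186) = 0.408381.
1 − 2Q = 0.906976, giving −¼ ln(0.906976) = 0.024410.
d = 0.408381 + 0.024410 = 0.432791.

0.43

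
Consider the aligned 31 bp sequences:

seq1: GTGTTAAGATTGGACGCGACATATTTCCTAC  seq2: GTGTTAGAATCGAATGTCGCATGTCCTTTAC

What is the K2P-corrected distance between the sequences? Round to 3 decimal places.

0.838

Of 31 sites, 12 differences are transitions and 1 are transversions, so P = 12/31 ≈ 0.387097 and Q = 1/31 ≈ 0.032258.
Under the Kimura two-parameter model, d = −½ ln(1 − 2P − Q) − ¼ ln(1 − 2Q).
1 − 2P − Q = 0.193548, giving −½ ln(0.193548) = 0.821115.
1 − 2Q = 0.935484, giving −¼ ln(0.935484) = 0.016673.
d = 0.821115 + 0.016673 = 0.837788.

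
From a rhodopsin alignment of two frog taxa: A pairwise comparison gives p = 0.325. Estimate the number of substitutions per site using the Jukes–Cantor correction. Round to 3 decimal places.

d = −(3/4) ln(1 − 4p/3) = −0.75 ln(1 − 0.433333) = −0.75 ln(0.566667)
  = −0.75 × (-0.567983) = 0.425987 substitutions/site.

0.426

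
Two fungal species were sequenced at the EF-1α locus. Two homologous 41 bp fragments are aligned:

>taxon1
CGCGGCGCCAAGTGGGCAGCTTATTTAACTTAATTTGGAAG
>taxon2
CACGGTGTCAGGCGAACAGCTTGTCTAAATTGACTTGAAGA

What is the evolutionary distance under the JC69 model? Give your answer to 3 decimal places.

The sequences differ at 15 of 41 sites, so p = 15/41 ≈ 0.365854.
d = −(3/4) ln(1 − 4p/3) = −0.75 ln(1 − 0.487805) = −0.75 ln(0.512195)
  = −0.75 × (-0.669050) = 0.501788 substitutions/site.

0.502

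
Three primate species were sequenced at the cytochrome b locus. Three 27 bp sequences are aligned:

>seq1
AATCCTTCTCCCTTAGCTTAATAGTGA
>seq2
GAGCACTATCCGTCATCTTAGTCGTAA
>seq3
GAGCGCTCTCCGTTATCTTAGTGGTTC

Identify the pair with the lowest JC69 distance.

seq1–seq2: 11/27 differ, p = 0.407, d = 0.588.
seq1–seq3: 10/27 differ, p = 0.370, d = 0.511.
seq2–seq3: 6/27 differ, p = 0.222, d = 0.264.
The smallest distance is between seq2 and seq3.

seq2 and seq3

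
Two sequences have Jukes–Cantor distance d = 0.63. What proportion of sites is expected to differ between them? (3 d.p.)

p = (3/4)(1 − e^(−4d/3)) = 0.75 × (1 − e^(-0.84)) = 0.75 × (1 − 0.431711) = 0.426217.

0.426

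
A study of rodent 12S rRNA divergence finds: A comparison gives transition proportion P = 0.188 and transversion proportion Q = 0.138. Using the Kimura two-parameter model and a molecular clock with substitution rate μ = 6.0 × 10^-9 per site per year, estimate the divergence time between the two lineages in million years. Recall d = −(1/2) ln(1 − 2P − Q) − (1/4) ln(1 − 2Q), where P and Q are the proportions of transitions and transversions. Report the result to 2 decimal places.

Under the Kimura two-parameter model, d = −½ ln(1 − 2P − Q) − ¼ ln(1 − 2Q).
1 − 2P − Q = 0.486, giving −½ ln(0.486) = 0.360773.
1 − 2Q = 0.724, giving −¼ ln(0.724) = 0.080741.
d = 0.360773 + 0.080741 = 0.441514.
Under a molecular clock d = 2μt, so t = d/(2μ) = 0.441514 / (2 × 6.0 × 10^-9) = 36.79 million years.

36.79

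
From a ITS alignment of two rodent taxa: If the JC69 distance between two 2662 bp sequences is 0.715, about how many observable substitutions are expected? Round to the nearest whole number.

Invert JC69: p = (3/4)(1 − e^(−4d/3)) = 0.75 × (1 − e^(-0.953333)) = 0.75 × (1 − 0.385454) = 0.460910.
Expected differing sites = pL ≈ 0.460910 × 2662 = 1226.94242 ≈ 1227.

1227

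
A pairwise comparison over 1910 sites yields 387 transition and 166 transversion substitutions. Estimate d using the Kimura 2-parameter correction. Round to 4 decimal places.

P = 387/1910 ≈ 0.202618 and Q = 166/1910 ≈ 0.086911.
Under the Kimura two-parameter model, d = −½ ln(1 − 2P − Q) − ¼ ln(1 − 2Q).
1 − 2P − Q = 0.507853, giving −½ ln(0.507853) = 0.338782.
1 − 2Q = 0.826178, giving −¼ ln(0.826178) = 0.047736.
d = 0.338782 + 0.047736 = 0.386518.

0.3865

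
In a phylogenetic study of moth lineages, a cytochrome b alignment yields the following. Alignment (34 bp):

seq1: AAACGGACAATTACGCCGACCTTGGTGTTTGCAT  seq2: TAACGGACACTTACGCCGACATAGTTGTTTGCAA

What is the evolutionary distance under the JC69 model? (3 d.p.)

The sequences differ at 6 of 34 sites (1, 10, 21, 23, 25, 34), so p = 6/34 ≈ 0.176471.
d = −(3/4) ln(1 − 4p/3) = −0.75 ln(1 − 0.235295) = −0.75 ln(0.764705)
  = −0.75 × (-0.268265) = 0.201199 substitutions/site.

0.201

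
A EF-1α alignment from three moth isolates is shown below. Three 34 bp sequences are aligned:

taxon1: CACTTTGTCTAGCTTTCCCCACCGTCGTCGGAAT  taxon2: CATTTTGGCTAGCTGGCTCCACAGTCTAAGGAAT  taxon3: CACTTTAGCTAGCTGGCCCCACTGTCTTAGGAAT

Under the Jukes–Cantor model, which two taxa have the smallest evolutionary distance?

taxon1–taxon2: 9/34 differ, p = 0.265, d = 0.326.
taxon1–taxon3: 7/34 differ, p = 0.206, d = 0.241.
taxon2–taxon3: 5/34 differ, p = 0.147, d = 0.164.
The smallest distance is between taxon2 and taxon3.

taxon2 and taxon3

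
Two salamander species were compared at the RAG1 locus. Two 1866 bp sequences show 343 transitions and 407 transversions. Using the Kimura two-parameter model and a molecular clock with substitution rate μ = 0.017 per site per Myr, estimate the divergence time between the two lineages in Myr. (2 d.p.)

17.17

P = 343/1866 ≈ 0.183816 and Q = 407/1866 ≈ 0.218114.
Under the Kimura two-parameter model, d = −½ ln(1 − 2P − Q) − ¼ ln(1 − 2Q).
1 − 2P − Q = 0.414254, giving −½ ln(0.414254) = 0.440638.
1 − 2Q = 0.563772, giving −¼ ln(0.563772) = 0.143276.
d = 0.440638 + 0.143276 = 0.583914.
Under a molecular clock d = 2μt, so t = d/(2μ) = 0.583914 / (2 × 0.017) = 17.17 Myr.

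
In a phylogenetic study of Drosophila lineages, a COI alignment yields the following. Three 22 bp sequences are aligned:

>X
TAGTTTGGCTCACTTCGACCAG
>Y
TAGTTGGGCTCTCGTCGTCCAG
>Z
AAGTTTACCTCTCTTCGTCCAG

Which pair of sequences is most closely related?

X and Y

X–Y: 4/22 differ, p = 0.182, d = 0.208.
X–Z: 5/22 differ, p = 0.227, d = 0.271.
Y–Z: 5/22 differ, p = 0.227, d = 0.271.
The smallest distance is between X and Y.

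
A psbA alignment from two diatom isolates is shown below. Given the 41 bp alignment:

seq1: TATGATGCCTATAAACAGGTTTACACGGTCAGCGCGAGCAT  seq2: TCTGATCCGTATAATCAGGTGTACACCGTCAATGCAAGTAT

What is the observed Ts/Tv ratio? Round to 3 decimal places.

Transitions are A↔G and C↔T; transversions are all other mismatches.
Transitions: 4. Transversions: 6.
R = 4/6 = 0.666666… ≈ 0.667 (to 3 d.p.).

0.667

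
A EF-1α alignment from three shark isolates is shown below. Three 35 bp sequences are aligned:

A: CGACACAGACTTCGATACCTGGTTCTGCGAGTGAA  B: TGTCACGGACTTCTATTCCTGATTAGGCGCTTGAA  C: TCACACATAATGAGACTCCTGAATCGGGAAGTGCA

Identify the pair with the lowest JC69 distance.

A and B

A–B: 10/35 differ, p = 0.286, d = 0.360.
A–C: 14/35 differ, p = 0.400, d = 0.572.
B–C: 16/35 differ, p = 0.457, d = 0.705.
The smallest distance is between A and B.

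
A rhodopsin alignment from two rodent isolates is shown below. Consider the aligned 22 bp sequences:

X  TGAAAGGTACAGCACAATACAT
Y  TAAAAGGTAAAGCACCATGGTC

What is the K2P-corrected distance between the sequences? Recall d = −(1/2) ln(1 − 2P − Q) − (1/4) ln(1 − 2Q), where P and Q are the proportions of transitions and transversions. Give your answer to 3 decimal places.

0.416

Of 22 sites, 3 differences are transitions and 4 are transversions, so P = 3/22 ≈ 0.136364 and Q = 4/22 ≈ 0.181818.
Under the Kimura two-parameter model, d = −½ ln(1 − 2P − Q) − ¼ ln(1 − 2Q).
1 − 2P − Q = 0.545454, giving −½ ln(0.545454) = 0.303068.
1 − 2Q = 0.636364, giving −¼ ln(0.636364) = 0.112996.
d = 0.303068 + 0.112996 = 0.416064.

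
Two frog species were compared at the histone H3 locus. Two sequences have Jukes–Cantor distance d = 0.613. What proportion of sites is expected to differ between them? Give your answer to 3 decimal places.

0.419

p = (3/4)(1 − e^(−4d/3)) = 0.75 × (1 − e^(-0.817333)) = 0.75 × (1 − 0.441608) = 0.418794.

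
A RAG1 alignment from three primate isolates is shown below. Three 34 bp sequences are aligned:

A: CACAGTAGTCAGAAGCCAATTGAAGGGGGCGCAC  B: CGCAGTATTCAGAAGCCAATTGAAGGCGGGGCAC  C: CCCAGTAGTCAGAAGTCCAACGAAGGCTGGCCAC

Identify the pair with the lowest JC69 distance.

A–B: 4/34 differ, p = 0.118, d = 0.128.
A–C: 9/34 differ, p = 0.265, d = 0.326.
B–C: 8/34 differ, p = 0.235, d = 0.282.
The smallest distance is between A and B.

A and B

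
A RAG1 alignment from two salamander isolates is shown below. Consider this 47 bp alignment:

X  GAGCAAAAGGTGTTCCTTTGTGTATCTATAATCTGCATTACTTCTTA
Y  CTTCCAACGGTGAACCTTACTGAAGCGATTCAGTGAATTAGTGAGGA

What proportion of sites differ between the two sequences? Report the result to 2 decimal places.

The sequences differ at 22 of 47 positions.
p = 22/47 = 0.468085… ≈ 0.47 (to 2 d.p.).

0.47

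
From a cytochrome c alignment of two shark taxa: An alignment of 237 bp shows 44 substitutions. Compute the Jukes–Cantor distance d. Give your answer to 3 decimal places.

p = 44/237 ≈ 0.185654.
d = −(3/4) ln(1 − 4p/3) = −0.75 ln(1 − 0.247539) = −0.75 ln(0.752461)
  = −0.75 × (-0.284406) = 0.213305 substitutions/site.

0.213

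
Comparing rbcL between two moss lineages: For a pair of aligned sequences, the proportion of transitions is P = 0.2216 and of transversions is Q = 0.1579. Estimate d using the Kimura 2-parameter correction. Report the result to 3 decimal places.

0.554

Under the Kimura two-parameter model, d = −½ ln(1 − 2P − Q) − ¼ ln(1 − 2Q).
1 − 2P − Q = 0.3989, giving −½ ln(0.3989) = 0.459522.
1 − 2Q = 0.6842, giving −¼ ln(0.6842) = 0.094876.
d = 0.459522 + 0.094876 = 0.554398.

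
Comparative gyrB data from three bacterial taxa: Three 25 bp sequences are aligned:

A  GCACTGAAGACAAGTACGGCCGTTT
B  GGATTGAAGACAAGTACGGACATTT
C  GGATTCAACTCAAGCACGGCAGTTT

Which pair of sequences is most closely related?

A and B

A–B: 4/25 differ, p = 0.160, d = 0.180.
A–C: 7/25 differ, p = 0.280, d = 0.351.
B–C: 7/25 differ, p = 0.280, d = 0.351.
The smallest distance is between A and B.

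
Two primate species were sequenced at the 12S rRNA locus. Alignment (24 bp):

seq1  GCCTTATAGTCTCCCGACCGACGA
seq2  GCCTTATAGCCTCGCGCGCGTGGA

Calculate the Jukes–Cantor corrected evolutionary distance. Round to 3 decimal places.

0.304

The sequences differ at 6 of 24 sites (10, 14, 17, 18, 21, 22), so p = 6/24 = 0.25.
d = −(3/4) ln(1 − 4p/3) = −0.75 ln(1 − 0.333333) = −0.75 ln(0.666667)
  = −0.75 × (-0.405465) = 0.304099 substitutions/site.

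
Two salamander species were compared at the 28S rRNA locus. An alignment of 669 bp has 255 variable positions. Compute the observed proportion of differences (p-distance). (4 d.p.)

p = 255/669 = 0.381165… ≈ 0.3812 (to 4 d.p.).

0.3812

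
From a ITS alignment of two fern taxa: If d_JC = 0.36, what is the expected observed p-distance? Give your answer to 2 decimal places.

0.29

p = (3/4)(1 − e^(−4d/3)) = 0.75 × (1 − e^(-0.48)) = 0.75 × (1 − 0.618783) = 0.285913.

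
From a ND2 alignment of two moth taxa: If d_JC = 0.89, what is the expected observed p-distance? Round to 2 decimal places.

0.52

p = (3/4)(1 − e^(−4d/3)) = 0.75 × (1 − e^(-1.186667)) = 0.75 × (1 − 0.305237) = 0.521072.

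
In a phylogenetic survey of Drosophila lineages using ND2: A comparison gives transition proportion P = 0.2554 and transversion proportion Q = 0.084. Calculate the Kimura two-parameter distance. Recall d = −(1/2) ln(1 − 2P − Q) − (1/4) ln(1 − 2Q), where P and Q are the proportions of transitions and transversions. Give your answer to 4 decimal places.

Under the Kimura two-parameter model, d = −½ ln(1 − 2P − Q) − ¼ ln(1 − 2Q).
1 − 2P − Q = 0.4052, giving −½ ln(0.4052) = 0.451687.
1 − 2Q = 0.832, giving −¼ ln(0.832) = 0.045981.
d = 0.451687 + 0.045981 = 0.497668.

0.4977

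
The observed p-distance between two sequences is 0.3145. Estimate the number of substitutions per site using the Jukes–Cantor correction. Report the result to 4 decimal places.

d = −(3/4) ln(1 − 4p/3) = −0.75 ln(1 − 0.419333) = −0.75 ln(0.580667)
  = −0.75 × (-0.543578) = 0.407684 substitutions/site.

0.4077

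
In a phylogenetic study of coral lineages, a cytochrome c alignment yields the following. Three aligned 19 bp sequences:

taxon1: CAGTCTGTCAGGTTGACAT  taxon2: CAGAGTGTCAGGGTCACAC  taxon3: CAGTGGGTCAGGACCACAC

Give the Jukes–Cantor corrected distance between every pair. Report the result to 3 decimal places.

d(taxon1,taxon2) = 0.324, d(taxon1,taxon3) = 0.410, d(taxon2,taxon3) = 0.247

taxon1–taxon2: 5/19 sites differ → p ≈ 0.263158, d = −0.75 ln(1 − 0.350877) = 0.324100 ≈ 0.324.
taxon1–taxon3: 6/19 sites differ → p ≈ 0.315789, d = −0.75 ln(1 − 0.421052) = 0.409907 ≈ 0.410.
taxon2–taxon3: 4/19 sites differ → p ≈ 0.210526, d = −0.75 ln(1 − 0.280701) = 0.247109 ≈ 0.247.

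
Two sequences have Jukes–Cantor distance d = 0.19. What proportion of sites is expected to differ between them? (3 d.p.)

0.168

p = (3/4)(1 − e^(−4d/3)) = 0.75 × (1 − e^(-0.253333)) = 0.75 × (1 − 0.776209) = 0.167843.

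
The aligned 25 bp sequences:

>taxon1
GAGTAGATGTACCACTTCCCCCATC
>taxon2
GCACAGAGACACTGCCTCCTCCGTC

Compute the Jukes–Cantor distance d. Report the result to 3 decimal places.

0.663

The sequences differ at 11 of 25 sites, so p = 11/25 = 0.44.
d = −(3/4) ln(1 − 4p/3) = −0.75 ln(1 − 0.586667) = −0.75 ln(0.413333)
  = −0.75 × (-0.883502) = 0.662627 substitutions/site.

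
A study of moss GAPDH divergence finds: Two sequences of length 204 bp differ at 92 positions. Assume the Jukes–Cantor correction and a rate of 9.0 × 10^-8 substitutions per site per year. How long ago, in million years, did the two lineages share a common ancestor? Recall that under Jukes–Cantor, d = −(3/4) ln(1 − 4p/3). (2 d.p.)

p = 92/204 ≈ 0.45098.
d = −(3/4) ln(1 − 4p/3) = −0.75 ln(1 − 0.601307) = −0.75 ln(0.398693)
  = −0.75 × (-0.919564) = 0.689673 substitutions/site.
Under a molecular clock d = 2μt, so t = d/(2μ) = 0.689673 / (2 × 9.0 × 10^-8) = 3.83 million years.

3.83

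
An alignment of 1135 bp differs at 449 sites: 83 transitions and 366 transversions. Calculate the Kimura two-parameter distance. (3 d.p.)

0.575

P = 83/1135 ≈ 0.073128 and Q = 366/1135 ≈ 0.322467.
Under the Kimura two-parameter model, d = −½ ln(1 − 2P − Q) − ¼ ln(1 − 2Q).
1 − 2P − Q = 0.531277, giving −½ ln(0.531277) = 0.316236.
1 − 2Q = 0.355066, giving −¼ ln(0.355066) = 0.258863.
d = 0.316236 + 0.258863 = 0.575099.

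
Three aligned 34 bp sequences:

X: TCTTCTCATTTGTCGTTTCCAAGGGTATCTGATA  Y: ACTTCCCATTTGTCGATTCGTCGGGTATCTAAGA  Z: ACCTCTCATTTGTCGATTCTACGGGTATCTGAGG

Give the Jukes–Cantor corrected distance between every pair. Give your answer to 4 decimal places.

X–Y: 8/34 sites differ → p ≈ 0.235294, d = −0.75 ln(1 − 0.313725) = 0.282358 ≈ 0.2824.
X–Z: 7/34 sites differ → p ≈ 0.205882, d = −0.75 ln(1 − 0.274509) = 0.240680 ≈ 0.2407.
Y–Z: 6/34 sites differ → p ≈ 0.176471, d = −0.75 ln(1 − 0.235295) = 0.201199 ≈ 0.2012.

d(X,Y) = 0.2824, d(X,Z) = 0.2407, d(Y,Z) = 0.2012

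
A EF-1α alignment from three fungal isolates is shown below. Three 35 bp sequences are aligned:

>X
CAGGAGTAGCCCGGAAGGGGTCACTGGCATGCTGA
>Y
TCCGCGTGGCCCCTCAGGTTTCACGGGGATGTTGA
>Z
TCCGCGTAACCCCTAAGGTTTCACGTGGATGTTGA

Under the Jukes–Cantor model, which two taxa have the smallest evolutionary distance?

Y and Z

X–Y: 13/35 differ, p = 0.371, d = 0.513.
X–Z: 13/35 differ, p = 0.371, d = 0.513.
Y–Z: 4/35 differ, p = 0.114, d = 0.124.
The smallest distance is between Y and Z.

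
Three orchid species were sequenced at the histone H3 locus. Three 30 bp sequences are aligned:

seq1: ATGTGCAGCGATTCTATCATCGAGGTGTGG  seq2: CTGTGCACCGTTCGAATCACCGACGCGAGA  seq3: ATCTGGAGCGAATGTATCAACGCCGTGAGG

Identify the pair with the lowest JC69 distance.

seq1 and seq3

seq1–seq2: 11/30 differ, p = 0.367, d = 0.503.
seq1–seq3: 8/30 differ, p = 0.267, d = 0.330.
seq2–seq3: 12/30 differ, p = 0.400, d = 0.572.
The smallest distance is between seq1 and seq3.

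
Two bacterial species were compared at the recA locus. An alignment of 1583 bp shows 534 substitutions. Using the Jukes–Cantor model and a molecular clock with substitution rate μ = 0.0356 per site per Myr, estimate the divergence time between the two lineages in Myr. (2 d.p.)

6.29

p = 534/1583 ≈ 0.337334.
d = −(3/4) ln(1 − 4p/3) = −0.75 ln(1 − 0.449779) = −0.75 ln(0.550221)
  = −0.75 × (-0.597435) = 0.448076 substitutions/site.
Under a molecular clock d = 2μt, so t = d/(2μ) = 0.448076 / (2 × 0.0356) = 6.29 Myr.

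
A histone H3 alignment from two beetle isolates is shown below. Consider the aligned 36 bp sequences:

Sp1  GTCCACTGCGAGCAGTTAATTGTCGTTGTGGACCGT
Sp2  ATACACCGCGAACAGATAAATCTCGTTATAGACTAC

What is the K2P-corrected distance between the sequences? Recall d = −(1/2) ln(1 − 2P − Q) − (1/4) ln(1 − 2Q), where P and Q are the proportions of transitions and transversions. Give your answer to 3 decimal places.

Of 36 sites, 8 differences are transitions and 4 are transversions, so P = 8/36 ≈ 0.222222 and Q = 4/36 ≈ 0.111111.
Under the Kimura two-parameter model, d = −½ ln(1 − 2P − Q) − ¼ ln(1 − 2Q).
1 − 2P − Q = 0.444445, giving −½ ln(0.444445) = 0.405464.
1 − 2Q = 0.777778, giving −¼ ln(0.777778) = 0.062829.
d = 0.405464 + 0.062829 = 0.468293.

0.468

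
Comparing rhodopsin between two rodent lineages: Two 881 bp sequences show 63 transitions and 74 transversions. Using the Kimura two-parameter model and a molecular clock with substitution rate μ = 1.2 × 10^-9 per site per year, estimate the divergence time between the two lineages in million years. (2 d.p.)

P = 63/881 ≈ 0.07151 and Q = 74/881 ≈ 0.083995.
Under the Kimura two-parameter model, d = −½ ln(1 − 2P − Q) − ¼ ln(1 − 2Q).
1 − 2P − Q = 0.772985, giving −½ ln(0.772985) = 0.128748.
1 − 2Q = 0.83201, giving −¼ ln(0.83201) = 0.045978.
d = 0.128748 + 0.045978 = 0.174726.
Under a molecular clock d = 2μt, so t = d/(2μ) = 0.174726 / (2 × 1.2 × 10^-9) = 72.80 million years.

72.80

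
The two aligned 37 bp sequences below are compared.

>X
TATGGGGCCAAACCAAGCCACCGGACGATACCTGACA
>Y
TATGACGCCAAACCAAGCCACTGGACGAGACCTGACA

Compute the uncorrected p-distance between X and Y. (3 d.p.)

0.108

The sequences differ at 4 of 37 positions (sites 5, 6, 22, 29).
p = 4/37 = 0.108108… ≈ 0.108 (to 3 d.p.).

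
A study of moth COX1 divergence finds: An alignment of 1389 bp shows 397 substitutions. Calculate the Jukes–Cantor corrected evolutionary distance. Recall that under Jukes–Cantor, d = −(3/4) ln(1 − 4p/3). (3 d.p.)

0.360

p = 397/1389 ≈ 0.285817.
d = −(3/4) ln(1 − 4p/3) = −0.75 ln(1 − 0.381089) = −0.75 ln(0.618911)
  = −0.75 × (-0.479794) = 0.359846 substitutions/site.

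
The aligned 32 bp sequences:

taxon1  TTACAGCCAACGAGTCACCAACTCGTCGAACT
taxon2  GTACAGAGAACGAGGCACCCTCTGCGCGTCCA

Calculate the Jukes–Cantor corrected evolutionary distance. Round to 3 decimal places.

0.520

The sequences differ at 12 of 32 sites, so p = 12/32 = 0.375.
d = −(3/4) ln(1 − 4p/3) = −0.75 ln(1 − 0.5) = −0.75 ln(0.5)
  = −0.75 × (-0.693147) = 0.519860 substitutions/site.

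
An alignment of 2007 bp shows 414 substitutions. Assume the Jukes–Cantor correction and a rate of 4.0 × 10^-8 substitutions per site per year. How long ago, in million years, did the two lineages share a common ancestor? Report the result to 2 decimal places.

p = 414/2007 ≈ 0.206278.
d = −(3/4) ln(1 − 4p/3) = −0.75 ln(1 − 0.275037) = −0.75 ln(0.724963)
  = −0.75 × (-0.321635) = 0.241226 substitutions/site.
Under a molecular clock d = 2μt, so t = d/(2μ) = 0.241226 / (2 × 4.0 × 10^-8) = 3.02 million years.

3.02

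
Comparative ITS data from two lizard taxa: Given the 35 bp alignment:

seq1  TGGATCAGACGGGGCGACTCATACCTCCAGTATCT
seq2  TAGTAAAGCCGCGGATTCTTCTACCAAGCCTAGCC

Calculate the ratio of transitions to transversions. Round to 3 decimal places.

Transitions are A↔G and C↔T; transversions are all other mismatches.
Transitions: 3. Transversions: 15.
R = 3/15 = 0.200.

0.200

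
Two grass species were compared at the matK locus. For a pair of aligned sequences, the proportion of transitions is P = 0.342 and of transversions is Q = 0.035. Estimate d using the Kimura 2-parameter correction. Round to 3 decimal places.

Under the Kimura two-parameter model, d = −½ ln(1 − 2P − Q) − ¼ ln(1 − 2Q).
1 − 2P − Q = 0.281, giving −½ ln(0.281) = 0.634700.
1 − 2Q = 0.93, giving −¼ ln(0.93) = 0.018143.
d = 0.634700 + 0.018143 = 0.652843.

0.653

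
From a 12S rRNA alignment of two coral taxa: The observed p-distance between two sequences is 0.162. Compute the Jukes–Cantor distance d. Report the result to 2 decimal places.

0.18

d = −(3/4) ln(1 − 4p/3) = −0.75 ln(1 − 0.216) = −0.75 ln(0.784)
  = −0.75 × (-0.243346) = 0.182510 substitutions/site.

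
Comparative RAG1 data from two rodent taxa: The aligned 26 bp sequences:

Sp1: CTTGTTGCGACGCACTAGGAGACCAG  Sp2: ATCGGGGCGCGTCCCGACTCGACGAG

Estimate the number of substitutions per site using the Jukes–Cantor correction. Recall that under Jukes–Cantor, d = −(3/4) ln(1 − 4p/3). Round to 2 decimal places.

The sequences differ at 13 of 26 sites, so p = 13/26 = 0.5.
d = −(3/4) ln(1 − 4p/3) = −0.75 ln(1 − 0.666667) = −0.75 ln(0.333333)
  = −0.75 × (-1.098613) = 0.823960 substitutions/site.

0.82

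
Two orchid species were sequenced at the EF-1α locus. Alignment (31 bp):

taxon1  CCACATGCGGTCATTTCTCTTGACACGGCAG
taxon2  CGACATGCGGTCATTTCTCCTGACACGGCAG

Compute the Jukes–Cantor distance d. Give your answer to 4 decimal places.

0.0675

The sequences differ at 2 of 31 sites (2, 20), so p = 2/31 ≈ 0.064516.
d = −(3/4) ln(1 − 4p/3) = −0.75 ln(1 − 0.086021) = −0.75 ln(0.913979)
  = −0.75 × (-0.089948) = 0.067461 substitutions/site.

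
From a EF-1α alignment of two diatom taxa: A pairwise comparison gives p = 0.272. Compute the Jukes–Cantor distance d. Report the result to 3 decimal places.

0.338

d = −(3/4) ln(1 − 4p/3) = −0.75 ln(1 − 0.362667) = −0.75 ln(0.637333)
  = −0.75 × (-0.450463) = 0.337847 substitutions/site.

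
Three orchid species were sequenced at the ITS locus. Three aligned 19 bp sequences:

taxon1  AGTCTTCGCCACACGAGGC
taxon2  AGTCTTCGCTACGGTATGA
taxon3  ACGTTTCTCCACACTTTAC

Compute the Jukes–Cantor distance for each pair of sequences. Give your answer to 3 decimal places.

taxon1–taxon2: 6/19 sites differ → p ≈ 0.315789, d = −0.75 ln(1 − 0.421052) = 0.409907 ≈ 0.410.
taxon1–taxon3: 8/19 sites differ → p ≈ 0.421053, d = −0.75 ln(1 − 0.561404) = 0.618132 ≈ 0.618.
taxon2–taxon3: 10/19 sites differ → p ≈ 0.526316, d = −0.75 ln(1 − 0.701755) = 0.907380 ≈ 0.907.

d(taxon1,taxon2) = 0.410, d(taxon1,taxon3) = 0.618, d(taxon2,taxon3) = 0.907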